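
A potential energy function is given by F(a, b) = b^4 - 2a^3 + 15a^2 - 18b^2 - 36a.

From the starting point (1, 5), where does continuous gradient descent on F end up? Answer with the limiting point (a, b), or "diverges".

(2, 3)

F is separable, so gradient descent decouples: a follows -∂F/∂a, b follows -∂F/∂b.
∂F/∂a = -6(a - 3)(a - 2); at a=1 this is -12, so a increases.
∂F/∂b = 4b(b - 3)(b + 3); at b=5 this is 320, so b decreases.
a converges to its nearest critical value 2 (a local min of the a-part); b converges to 3. The iterate converges to (2, 3).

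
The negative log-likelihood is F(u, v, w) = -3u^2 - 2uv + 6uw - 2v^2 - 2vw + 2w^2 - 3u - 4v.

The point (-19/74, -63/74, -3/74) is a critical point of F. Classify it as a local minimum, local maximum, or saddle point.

The Hessian is constant: H = [[-6, -2, 6], [-2, -4, -2], [6, -2, 4]].
Leading principal minors: Δ₁ = -6, Δ₂ = 20, Δ₃ = 296.
The minors fit neither the all-positive nor the alternating-sign pattern, so H is indefinite: a saddle point.

saddle point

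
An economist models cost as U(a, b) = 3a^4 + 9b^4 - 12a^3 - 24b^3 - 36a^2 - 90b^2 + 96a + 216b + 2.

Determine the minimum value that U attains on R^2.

-646

U(a,b) separates as P(a) + Q(b) + 2, so its minimum is min P + min Q + 2.
P'(a) = 12(a - 4)(a - 1)(a + 2) vanishes at a ∈ {-2, 1, 4}; Q'(b) = 36(b - 3)(b - 1)(b + 2) vanishes at b ∈ {-2, 1, 3}.
Local minima of P (where P''>0): P(-2)=-192, P(4)=-192. Local minima of Q: Q(-2)=-456, Q(3)=-81.
So the global minimum of U is P(-2) + Q(-2) + 2 = -192 − 456 + 2 = -646, attained at (-2, -2).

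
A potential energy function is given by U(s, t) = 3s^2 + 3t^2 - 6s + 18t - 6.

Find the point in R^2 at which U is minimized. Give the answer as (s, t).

(1, -3)

U(s,t) separates as P(s) + Q(t) − 6, so its minimum is min P + min Q − 6.
P'(s) = 6s - 6 vanishes at s ∈ {1}; Q'(t) = 6(t + 3) vanishes at t ∈ {-3}.
Local minima of P (where P''>0): P(1)=-3. Local minima of Q: Q(-3)=-27.
So the global minimum of U is P(1) + Q(-3) − 6 = -3 − 27 − 6 = -36, attained at (1, -3).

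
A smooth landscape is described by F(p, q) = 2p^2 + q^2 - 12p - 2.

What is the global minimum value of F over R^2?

F(p,q) separates as A(p) + B(q) − 2, so its minimum is min A + min B − 2.
A'(p) = 4p - 12 vanishes at p ∈ {3}; B'(q) = 2q vanishes at q ∈ {0}.
Local minima of A (where A''>0): A(3)=-18. Local minima of B: B(0)=0.
So the global minimum of F is A(3) + B(0) − 2 = -18 + 0 − 2 = -20, attained at (3, 0).

-20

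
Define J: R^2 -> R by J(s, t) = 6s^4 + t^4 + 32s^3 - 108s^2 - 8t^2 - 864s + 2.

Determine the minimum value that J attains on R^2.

J(s,t) separates as P(s) + Q(t) + 2, so its minimum is min P + min Q + 2.
P'(s) = 24(s - 3)(s + 3)(s + 4) vanishes at s ∈ {-4, -3, 3}; Q'(t) = 4t(t - 2)(t + 2) vanishes at t ∈ {-2, 0, 2}.
Local minima of P (where P''>0): P(-4)=1216, P(3)=-2214. Local minima of Q: Q(-2)=-16, Q(2)=-16.
So the global minimum of J is P(3) + Q(-2) + 2 = -2214 − 16 + 2 = -2228, attained at (3, -2).

-2228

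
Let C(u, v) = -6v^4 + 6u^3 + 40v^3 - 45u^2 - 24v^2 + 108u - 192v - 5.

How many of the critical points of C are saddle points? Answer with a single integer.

3

C separates as a function of u plus a function of v, so ∇C=0 decouples.
∂C/∂u = 18(u - 3)(u - 2) = 0 at u ∈ {2, 3}; ∂C/∂v = -24(v - 4)(v - 2)(v + 1) = 0 at v ∈ {-1, 2, 4}.
The Hessian is diagonal: diag(C_uu, C_vv). Second derivatives: C_uu(2)=-18, C_uu(3)=18; C_vv(-1)=-360, C_vv(2)=144, C_vv(4)=-240.
Saddle points occur where the two diagonal entries have opposite signs: (2, 2), (3, -1), (3, 4). Count: 3.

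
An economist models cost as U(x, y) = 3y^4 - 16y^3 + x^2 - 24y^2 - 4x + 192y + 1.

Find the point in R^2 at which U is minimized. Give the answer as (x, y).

(2, -2)

U(x,y) separates as P(x) + Q(y) + 1, so its minimum is min P + min Q + 1.
P'(x) = 2x - 4 vanishes at x ∈ {2}; Q'(y) = 12(y - 4)(y - 2)(y + 2) vanishes at y ∈ {-2, 2, 4}.
Local minima of P (where P''>0): P(2)=-4. Local minima of Q: Q(-2)=-304, Q(4)=128.
So the global minimum of U is P(2) + Q(-2) + 1 = -4 − 304 + 1 = -307, attained at (2, -2).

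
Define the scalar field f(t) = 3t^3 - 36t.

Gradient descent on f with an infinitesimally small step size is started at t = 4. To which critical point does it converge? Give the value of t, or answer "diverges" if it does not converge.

2

f'(t) = 9(t - 2)(t + 2), so f'(4) = 108.
Gradient descent moves in the -f' direction, i.e. t is decreasing.
The nearest critical point in that direction is t = 2, where f'' = 36 > 0 (a local minimum). The iterate converges there.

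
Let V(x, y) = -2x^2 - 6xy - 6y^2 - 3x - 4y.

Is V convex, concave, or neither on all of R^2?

concave

V is quadratic, so its Hessian is the constant matrix H = [[-4, -6], [-6, -12]].
det(H) = 12, tr(H) = -16.
det(H) > 0 and tr(H) < 0, so H is negative definite everywhere: concave.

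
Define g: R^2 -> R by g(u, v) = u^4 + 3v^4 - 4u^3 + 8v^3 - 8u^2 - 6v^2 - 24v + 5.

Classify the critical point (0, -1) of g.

local maximum

The mixed partial ∂²g/∂u∂v is 0, so the Hessian at any point is diag(g_uu, g_vv) = diag(4(3u^2 - 6u - 4), 12(3v^2 + 4v - 1)).
At (0, -1): H = diag(-16, -24).
Both eigenvalues are negative, so H is negative definite: a local maximum.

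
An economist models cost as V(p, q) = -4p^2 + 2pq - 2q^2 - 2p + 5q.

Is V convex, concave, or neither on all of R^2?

V is quadratic, so its Hessian is the constant matrix H = [[-8, 2], [2, -4]].
det(H) = 28, tr(H) = -12.
det(H) > 0 and tr(H) < 0, so H is negative definite everywhere: concave.

concave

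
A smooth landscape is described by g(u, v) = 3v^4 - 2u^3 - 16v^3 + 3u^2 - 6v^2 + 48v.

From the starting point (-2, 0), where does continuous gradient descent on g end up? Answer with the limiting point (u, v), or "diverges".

g is separable, so gradient descent decouples: u follows -∂g/∂u, v follows -∂g/∂v.
∂g/∂u = -6u(u - 1); at u=-2 this is -36, so u increases.
∂g/∂v = 12(v - 4)(v - 1)(v + 1); at v=0 this is 48, so v decreases.
u converges to its nearest critical value 0 (a local min of the u-part); v converges to -1. The iterate converges to (0, -1).

(0, -1)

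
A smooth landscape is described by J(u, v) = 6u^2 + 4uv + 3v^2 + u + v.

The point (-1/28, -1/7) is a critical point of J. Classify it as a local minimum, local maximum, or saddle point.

The Hessian of J is constant: H = [[12, 4], [4, 6]].
det(H) = 12·6 − 4² = 56.
det(H) > 0 and tr(H) = 18 > 0, so H is positive definite and the point is a local minimum.

local minimum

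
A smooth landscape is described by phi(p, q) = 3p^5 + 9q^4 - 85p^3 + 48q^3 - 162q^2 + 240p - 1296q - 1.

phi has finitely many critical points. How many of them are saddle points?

6

phi separates as a function of p plus a function of q, so ∇phi=0 decouples.
∂phi/∂p = 15(p - 4)(p - 1)(p + 1)(p + 4) = 0 at p ∈ {-4, -1, 1, 4}; ∂phi/∂q = 36(q - 3)(q + 3)(q + 4) = 0 at q ∈ {-4, -3, 3}.
The Hessian is diagonal: diag(phi_pp, phi_qq). Second derivatives: phi_pp(-4)=-1800, phi_pp(-1)=450, phi_pp(1)=-450, phi_pp(4)=1800; phi_qq(-4)=252, phi_qq(-3)=-216, phi_qq(3)=1512.
Saddle points occur where the two diagonal entries have opposite signs: (-4, -4), (-4, 3), (-1, -3), (1, -4), (1, 3), (4, -3). Count: 6.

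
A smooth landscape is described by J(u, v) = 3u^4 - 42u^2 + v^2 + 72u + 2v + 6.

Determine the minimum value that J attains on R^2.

J(u,v) separates as P(u) + Q(v) + 6, so its minimum is min P + min Q + 6.
P'(u) = 12(u - 2)(u - 1)(u + 3) vanishes at u ∈ {-3, 1, 2}; Q'(v) = 2v + 2 vanishes at v ∈ {-1}.
Local minima of P (where P''>0): P(-3)=-351, P(2)=24. Local minima of Q: Q(-1)=-1.
So the global minimum of J is P(-3) + Q(-1) + 6 = -351 − 1 + 6 = -346, attained at (-3, -1).

-346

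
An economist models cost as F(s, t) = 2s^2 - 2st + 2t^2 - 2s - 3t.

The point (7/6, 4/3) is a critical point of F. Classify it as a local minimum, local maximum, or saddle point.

local minimum

The Hessian of F is constant: H = [[4, -2], [-2, 4]].
det(H) = 4·4 − (-2)² = 12.
det(H) > 0 and tr(H) = 8 > 0, so H is positive definite and the point is a local minimum.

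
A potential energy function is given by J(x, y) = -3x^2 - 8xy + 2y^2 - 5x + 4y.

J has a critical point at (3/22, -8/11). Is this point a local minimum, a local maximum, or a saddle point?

The Hessian of J is constant: H = [[-6, -8], [-8, 4]].
det(H) = (-6)·4 − (-8)² = -88.
Since det(H) < 0, H is indefinite and the critical point is a saddle point.

saddle point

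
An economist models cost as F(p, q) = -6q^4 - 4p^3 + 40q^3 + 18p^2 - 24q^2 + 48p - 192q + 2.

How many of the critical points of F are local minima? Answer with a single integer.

F separates as a function of p plus a function of q, so ∇F=0 decouples.
∂F/∂p = -12(p - 4)(p + 1) = 0 at p ∈ {-1, 4}; ∂F/∂q = -24(q - 4)(q - 2)(q + 1) = 0 at q ∈ {-1, 2, 4}.
The Hessian is diagonal: diag(F_pp, F_qq). Second derivatives: F_pp(-1)=60, F_pp(4)=-60; F_qq(-1)=-360, F_qq(2)=144, F_qq(4)=-240.
Local minima occur where both diagonal entries positive: (-1, 2). Count: 1.

1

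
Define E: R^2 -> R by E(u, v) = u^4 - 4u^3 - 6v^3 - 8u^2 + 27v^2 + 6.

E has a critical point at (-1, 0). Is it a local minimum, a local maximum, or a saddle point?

The mixed partial ∂²E/∂u∂v is 0, so the Hessian at any point is diag(E_uu, E_vv) = diag(4(3u^2 - 6u - 4), 18(-2v + 3)).
At (-1, 0): H = diag(20, 54).
Both eigenvalues are positive, so H is positive definite: a local minimum.

local minimum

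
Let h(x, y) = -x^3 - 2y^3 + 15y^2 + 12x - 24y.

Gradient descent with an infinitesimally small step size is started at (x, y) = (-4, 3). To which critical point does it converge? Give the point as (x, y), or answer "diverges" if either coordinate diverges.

(-2, 1)

h is separable, so gradient descent decouples: x follows -∂h/∂x, y follows -∂h/∂y.
∂h/∂x = -3(x - 2)(x + 2); at x=-4 this is -36, so x increases.
∂h/∂y = -6(y - 4)(y - 1); at y=3 this is 12, so y decreases.
x converges to its nearest critical value -2 (a local min of the x-part); y converges to 1. The iterate converges to (-2, 1).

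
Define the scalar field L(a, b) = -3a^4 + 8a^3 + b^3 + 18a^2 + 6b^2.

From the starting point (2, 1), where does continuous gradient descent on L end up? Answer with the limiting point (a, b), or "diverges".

(0, 0)

L is separable, so gradient descent decouples: a follows -∂L/∂a, b follows -∂L/∂b.
∂L/∂a = -12a(a - 3)(a + 1); at a=2 this is 72, so a decreases.
∂L/∂b = 3b(b + 4); at b=1 this is 15, so b decreases.
a converges to its nearest critical value 0 (a local min of the a-part); b converges to 0. The iterate converges to (0, 0).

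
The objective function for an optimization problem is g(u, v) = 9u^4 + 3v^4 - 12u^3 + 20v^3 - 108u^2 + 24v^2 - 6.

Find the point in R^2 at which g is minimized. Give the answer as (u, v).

g(u,v) separates as P(u) + Q(v) − 6, so its minimum is min P + min Q − 6.
P'(u) = 36u(u - 3)(u + 2) vanishes at u ∈ {-2, 0, 3}; Q'(v) = 12v(v + 1)(v + 4) vanishes at v ∈ {-4, -1, 0}.
Local minima of P (where P''>0): P(-2)=-192, P(3)=-567. Local minima of Q: Q(-4)=-128, Q(0)=0.
So the global minimum of g is P(3) + Q(-4) − 6 = -567 − 128 − 6 = -701, attained at (3, -4).

(3, -4)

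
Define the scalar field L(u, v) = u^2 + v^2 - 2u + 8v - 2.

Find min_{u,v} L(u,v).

-19

L(u,v) separates as P(u) + Q(v) − 2, so its minimum is min P + min Q − 2.
P'(u) = 2u - 2 vanishes at u ∈ {1}; Q'(v) = 2v + 8 vanishes at v ∈ {-4}.
Local minima of P (where P''>0): P(1)=-1. Local minima of Q: Q(-4)=-16.
So the global minimum of L is P(1) + Q(-4) − 2 = -1 − 16 − 2 = -19, attained at (1, -4).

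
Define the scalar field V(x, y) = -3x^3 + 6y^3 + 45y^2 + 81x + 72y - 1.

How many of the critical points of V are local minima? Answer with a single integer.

1

V separates as a function of x plus a function of y, so ∇V=0 decouples.
∂V/∂x = -9(x - 3)(x + 3) = 0 at x ∈ {-3, 3}; ∂V/∂y = 18(y + 1)(y + 4) = 0 at y ∈ {-4, -1}.
The Hessian is diagonal: diag(V_xx, V_yy). Second derivatives: V_xx(-3)=54, V_xx(3)=-54; V_yy(-4)=-54, V_yy(-1)=54.
Local minima occur where both diagonal entries positive: (-3, -1). Count: 1.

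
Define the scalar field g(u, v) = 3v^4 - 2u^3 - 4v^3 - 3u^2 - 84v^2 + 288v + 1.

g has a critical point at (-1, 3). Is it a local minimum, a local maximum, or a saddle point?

local minimum

The mixed partial ∂²g/∂u∂v is 0, so the Hessian at any point is diag(g_uu, g_vv) = diag(-6(2u + 1), 12(3v^2 - 2v - 14)).
At (-1, 3): H = diag(6, 84).
Both eigenvalues are positive, so H is positive definite: a local minimum.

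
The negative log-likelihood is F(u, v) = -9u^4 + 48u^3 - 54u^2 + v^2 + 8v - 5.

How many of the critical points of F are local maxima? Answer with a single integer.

F separates as a function of u plus a function of v, so ∇F=0 decouples.
∂F/∂u = -36u(u - 3)(u - 1) = 0 at u ∈ {0, 1, 3}; ∂F/∂v = 2(v + 4) = 0 at v ∈ {-4}.
The Hessian is diagonal: diag(F_uu, F_vv). Second derivatives: F_uu(0)=-108, F_uu(1)=72, F_uu(3)=-216; F_vv(-4)=2.
Local maxima occur where both diagonal entries negative: none. Count: 0.

0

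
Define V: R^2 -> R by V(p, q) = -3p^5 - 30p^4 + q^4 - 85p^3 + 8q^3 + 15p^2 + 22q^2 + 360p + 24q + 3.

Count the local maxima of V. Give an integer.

V separates as a function of p plus a function of q, so ∇V=0 decouples.
∂V/∂p = -15(p - 1)(p + 2)(p + 3)(p + 4) = 0 at p ∈ {-4, -3, -2, 1}; ∂V/∂q = 4(q + 1)(q + 2)(q + 3) = 0 at q ∈ {-3, -2, -1}.
The Hessian is diagonal: diag(V_pp, V_qq). Second derivatives: V_pp(-4)=150, V_pp(-3)=-60, V_pp(-2)=90, V_pp(1)=-900; V_qq(-3)=8, V_qq(-2)=-4, V_qq(-1)=8.
Local maxima occur where both diagonal entries negative: (-3, -2), (1, -2). Count: 2.

2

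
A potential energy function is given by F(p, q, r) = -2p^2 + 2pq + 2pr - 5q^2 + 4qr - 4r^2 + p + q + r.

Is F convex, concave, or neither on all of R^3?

concave

F is quadratic, so its Hessian is the constant matrix H = [[-4, 2, 2], [2, -10, 4], [2, 4, -8]].
Leading principal minors: -4, 36, -152.
Signs alternate −, +, − ⇒ H ≺ 0 ⇒ concave.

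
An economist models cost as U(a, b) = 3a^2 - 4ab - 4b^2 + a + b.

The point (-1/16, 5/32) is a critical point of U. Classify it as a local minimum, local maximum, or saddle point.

The Hessian of U is constant: H = [[6, -4], [-4, -8]].
det(H) = 6·(-8) − (-4)² = -64.
Since det(H) < 0, H is indefinite and the critical point is a saddle point.

saddle point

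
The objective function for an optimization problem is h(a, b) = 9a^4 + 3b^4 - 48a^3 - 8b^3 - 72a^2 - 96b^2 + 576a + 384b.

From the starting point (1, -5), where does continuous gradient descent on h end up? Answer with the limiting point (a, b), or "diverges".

(-2, -4)

h is separable, so gradient descent decouples: a follows -∂h/∂a, b follows -∂h/∂b.
∂h/∂a = 36(a - 4)(a - 2)(a + 2); at a=1 this is 324, so a decreases.
∂h/∂b = 12(b - 4)(b - 2)(b + 4); at b=-5 this is -756, so b increases.
a converges to its nearest critical value -2 (a local min of the a-part); b converges to -4. The iterate converges to (-2, -4).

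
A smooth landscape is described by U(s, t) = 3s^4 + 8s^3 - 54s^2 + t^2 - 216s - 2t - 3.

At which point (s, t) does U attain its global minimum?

U(s,t) separates as P(s) + Q(t) − 3, so its minimum is min P + min Q − 3.
P'(s) = 12(s - 3)(s + 2)(s + 3) vanishes at s ∈ {-3, -2, 3}; Q'(t) = 2(t - 1) vanishes at t ∈ {1}.
Local minima of P (where P''>0): P(-3)=189, P(3)=-675. Local minima of Q: Q(1)=-1.
So the global minimum of U is P(3) + Q(1) − 3 = -675 − 1 − 3 = -679, attained at (3, 1).

(3, 1)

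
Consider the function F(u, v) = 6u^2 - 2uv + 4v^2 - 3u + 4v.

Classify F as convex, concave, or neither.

F is quadratic, so its Hessian is the constant matrix H = [[12, -2], [-2, 8]].
det(H) = 92, tr(H) = 20.
det(H) > 0 and tr(H) > 0, so H is positive definite everywhere: convex.

convex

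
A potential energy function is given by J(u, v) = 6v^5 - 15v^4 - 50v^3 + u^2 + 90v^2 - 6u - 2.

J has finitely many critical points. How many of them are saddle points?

2

J separates as a function of u plus a function of v, so ∇J=0 decouples.
∂J/∂u = 2(u - 3) = 0 at u ∈ {3}; ∂J/∂v = 30v(v - 3)(v - 1)(v + 2) = 0 at v ∈ {-2, 0, 1, 3}.
The Hessian is diagonal: diag(J_uu, J_vv). Second derivatives: J_uu(3)=2; J_vv(-2)=-900, J_vv(0)=180, J_vv(1)=-180, J_vv(3)=900.
Saddle points occur where the two diagonal entries have opposite signs: (3, -2), (3, 1). Count: 2.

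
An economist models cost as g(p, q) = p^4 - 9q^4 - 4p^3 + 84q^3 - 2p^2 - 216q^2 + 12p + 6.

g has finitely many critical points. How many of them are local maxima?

2

g separates as a function of p plus a function of q, so ∇g=0 decouples.
∂g/∂p = 4(p - 3)(p - 1)(p + 1) = 0 at p ∈ {-1, 1, 3}; ∂g/∂q = -36q(q - 4)(q - 3) = 0 at q ∈ {0, 3, 4}.
The Hessian is diagonal: diag(g_pp, g_qq). Second derivatives: g_pp(-1)=32, g_pp(1)=-16, g_pp(3)=32; g_qq(0)=-432, g_qq(3)=108, g_qq(4)=-144.
Local maxima occur where both diagonal entries negative: (1, 0), (1, 4). Count: 2.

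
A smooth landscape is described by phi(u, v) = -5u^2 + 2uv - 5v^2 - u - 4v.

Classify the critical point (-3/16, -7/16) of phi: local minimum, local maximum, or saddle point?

local maximum

The Hessian of phi is constant: H = [[-10, 2], [2, -10]].
det(H) = (-10)·(-10) − 2² = 96.
det(H) > 0 and tr(H) = -20 < 0, so H is negative definite and the point is a local maximum.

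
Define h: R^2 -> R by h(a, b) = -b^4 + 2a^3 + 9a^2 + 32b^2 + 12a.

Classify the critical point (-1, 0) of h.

local minimum

The mixed partial ∂²h/∂a∂b is 0, so the Hessian at any point is diag(h_aa, h_bb) = diag(6(2a + 3), 4(-3b^2 + 16)).
At (-1, 0): H = diag(6, 64).
Both eigenvalues are positive, so H is positive definite: a local minimum.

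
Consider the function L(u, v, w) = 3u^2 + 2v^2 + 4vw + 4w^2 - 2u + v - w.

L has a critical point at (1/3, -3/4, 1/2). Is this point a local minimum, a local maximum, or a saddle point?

The Hessian is constant: H = [[6, 0, 0], [0, 4, 4], [0, 4, 8]].
Leading principal minors: Δ₁ = 6, Δ₂ = 24, Δ₃ = 96.
All leading minors are positive, so H is positive definite: a local minimum.

local minimum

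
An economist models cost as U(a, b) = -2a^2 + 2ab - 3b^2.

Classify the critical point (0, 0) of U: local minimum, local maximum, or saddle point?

The Hessian of U is constant: H = [[-4, 2], [2, -6]].
det(H) = (-4)·(-6) − 2² = 20.
det(H) > 0 and tr(H) = -10 < 0, so H is negative definite and the point is a local maximum.

local maximum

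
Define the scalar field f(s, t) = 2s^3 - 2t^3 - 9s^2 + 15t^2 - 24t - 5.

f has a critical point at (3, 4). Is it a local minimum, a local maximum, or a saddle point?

saddle point

The mixed partial ∂²f/∂s∂t is 0, so the Hessian at any point is diag(f_ss, f_tt) = diag(6(2s - 3), 6(-2t + 5)).
At (3, 4): H = diag(18, -18).
The eigenvalues have opposite signs, so H is indefinite: a saddle point.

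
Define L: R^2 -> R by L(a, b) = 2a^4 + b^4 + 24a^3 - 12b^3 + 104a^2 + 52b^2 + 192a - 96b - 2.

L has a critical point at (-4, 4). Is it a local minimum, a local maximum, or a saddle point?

local minimum

The mixed partial ∂²L/∂a∂b is 0, so the Hessian at any point is diag(L_aa, L_bb) = diag(8(3a^2 + 18a + 26), 4(3b^2 - 18b + 26)).
At (-4, 4): H = diag(16, 8).
Both eigenvalues are positive, so H is positive definite: a local minimum.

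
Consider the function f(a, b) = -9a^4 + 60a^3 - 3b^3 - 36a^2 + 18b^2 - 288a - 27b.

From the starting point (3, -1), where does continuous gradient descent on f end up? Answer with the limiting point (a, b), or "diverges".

(2, 1)

f is separable, so gradient descent decouples: a follows -∂f/∂a, b follows -∂f/∂b.
∂f/∂a = -36(a - 4)(a - 2)(a + 1); at a=3 this is 144, so a decreases.
∂f/∂b = -9(b - 3)(b - 1); at b=-1 this is -72, so b increases.
a converges to its nearest critical value 2 (a local min of the a-part); b converges to 1. The iterate converges to (2, 1).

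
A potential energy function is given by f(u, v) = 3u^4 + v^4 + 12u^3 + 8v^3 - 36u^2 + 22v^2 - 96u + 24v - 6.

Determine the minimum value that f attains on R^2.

f(u,v) separates as P(u) + Q(v) − 6, so its minimum is min P + min Q − 6.
P'(u) = 12(u - 2)(u + 1)(u + 4) vanishes at u ∈ {-4, -1, 2}; Q'(v) = 4(v + 1)(v + 2)(v + 3) vanishes at v ∈ {-3, -2, -1}.
Local minima of P (where P''>0): P(-4)=-192, P(2)=-192. Local minima of Q: Q(-3)=-9, Q(-1)=-9.
So the global minimum of f is P(-4) + Q(-3) − 6 = -192 − 9 − 6 = -207, attained at (-4, -3).

-207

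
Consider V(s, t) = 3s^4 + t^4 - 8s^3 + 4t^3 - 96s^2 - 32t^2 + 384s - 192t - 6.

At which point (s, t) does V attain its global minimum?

(-4, 4)

V(s,t) separates as P(s) + Q(t) − 6, so its minimum is min P + min Q − 6.
P'(s) = 12(s - 4)(s - 2)(s + 4) vanishes at s ∈ {-4, 2, 4}; Q'(t) = 4(t - 4)(t + 3)(t + 4) vanishes at t ∈ {-4, -3, 4}.
Local minima of P (where P''>0): P(-4)=-1792, P(4)=256. Local minima of Q: Q(-4)=256, Q(4)=-768.
So the global minimum of V is P(-4) + Q(4) − 6 = -1792 − 768 − 6 = -2566, attained at (-4, 4).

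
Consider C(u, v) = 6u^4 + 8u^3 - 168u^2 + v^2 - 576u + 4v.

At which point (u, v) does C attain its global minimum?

(4, -2)

C(u,v) separates as P(u) + Q(v), so its minimum is min P + min Q.
P'(u) = 24(u - 4)(u + 2)(u + 3) vanishes at u ∈ {-3, -2, 4}; Q'(v) = 2v + 4 vanishes at v ∈ {-2}.
Local minima of P (where P''>0): P(-3)=486, P(4)=-2944. Local minima of Q: Q(-2)=-4.
So the global minimum of C is P(4) + Q(-2) = -2944 − 4 = -2948, attained at (4, -2).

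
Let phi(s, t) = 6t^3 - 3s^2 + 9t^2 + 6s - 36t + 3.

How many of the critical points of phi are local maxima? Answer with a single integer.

1

phi separates as a function of s plus a function of t, so ∇phi=0 decouples.
∂phi/∂s = -6(s - 1) = 0 at s ∈ {1}; ∂phi/∂t = 18(t - 1)(t + 2) = 0 at t ∈ {-2, 1}.
The Hessian is diagonal: diag(phi_ss, phi_tt). Second derivatives: phi_ss(1)=-6; phi_tt(-2)=-54, phi_tt(1)=54.
Local maxima occur where both diagonal entries negative: (1, -2). Count: 1.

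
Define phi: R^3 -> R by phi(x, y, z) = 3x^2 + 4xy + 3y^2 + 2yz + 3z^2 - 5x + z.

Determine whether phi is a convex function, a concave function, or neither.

phi is quadratic, so its Hessian is the constant matrix H = [[6, 4, 0], [4, 6, 2], [0, 2, 6]].
Leading principal minors: 6, 20, 96.
All positive ⇒ H ≻ 0 ⇒ convex.

convex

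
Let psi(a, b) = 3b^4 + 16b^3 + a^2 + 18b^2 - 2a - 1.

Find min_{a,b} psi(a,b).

-29

psi(a,b) separates as P(a) + Q(b) − 1, so its minimum is min P + min Q − 1.
P'(a) = 2a - 2 vanishes at a ∈ {1}; Q'(b) = 12b(b + 1)(b + 3) vanishes at b ∈ {-3, -1, 0}.
Local minima of P (where P''>0): P(1)=-1. Local minima of Q: Q(-3)=-27, Q(0)=0.
So the global minimum of psi is P(1) + Q(-3) − 1 = -1 − 27 − 1 = -29, attained at (1, -3).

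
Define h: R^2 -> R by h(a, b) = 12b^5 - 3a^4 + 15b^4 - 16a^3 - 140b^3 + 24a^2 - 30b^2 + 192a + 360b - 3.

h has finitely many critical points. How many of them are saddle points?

6

h separates as a function of a plus a function of b, so ∇h=0 decouples.
∂h/∂a = -12(a - 2)(a + 2)(a + 4) = 0 at a ∈ {-4, -2, 2}; ∂h/∂b = 60(b - 2)(b - 1)(b + 1)(b + 3) = 0 at b ∈ {-3, -1, 1, 2}.
The Hessian is diagonal: diag(h_aa, h_bb). Second derivatives: h_aa(-4)=-144, h_aa(-2)=96, h_aa(2)=-288; h_bb(-3)=-2400, h_bb(-1)=720, h_bb(1)=-480, h_bb(2)=900.
Saddle points occur where the two diagonal entries have opposite signs: (-4, -1), (-4, 2), (-2, -3), (-2, 1), (2, -1), (2, 2). Count: 6.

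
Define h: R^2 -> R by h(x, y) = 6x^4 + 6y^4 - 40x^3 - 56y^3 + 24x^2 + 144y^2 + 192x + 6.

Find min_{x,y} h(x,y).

-116

h(x,y) separates as P(x) + Q(y) + 6, so its minimum is min P + min Q + 6.
P'(x) = 24(x - 4)(x - 2)(x + 1) vanishes at x ∈ {-1, 2, 4}; Q'(y) = 24y(y - 4)(y - 3) vanishes at y ∈ {0, 3, 4}.
Local minima of P (where P''>0): P(-1)=-122, P(4)=128. Local minima of Q: Q(0)=0, Q(4)=256.
So the global minimum of h is P(-1) + Q(0) + 6 = -122 + 0 + 6 = -116, attained at (-1, 0).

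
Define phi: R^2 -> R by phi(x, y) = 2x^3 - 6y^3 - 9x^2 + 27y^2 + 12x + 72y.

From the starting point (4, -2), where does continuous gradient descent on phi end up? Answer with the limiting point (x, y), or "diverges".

(2, -1)

phi is separable, so gradient descent decouples: x follows -∂phi/∂x, y follows -∂phi/∂y.
∂phi/∂x = 6(x - 2)(x - 1); at x=4 this is 36, so x decreases.
∂phi/∂y = -18(y - 4)(y + 1); at y=-2 this is -108, so y increases.
x converges to its nearest critical value 2 (a local min of the x-part); y converges to -1. The iterate converges to (2, -1).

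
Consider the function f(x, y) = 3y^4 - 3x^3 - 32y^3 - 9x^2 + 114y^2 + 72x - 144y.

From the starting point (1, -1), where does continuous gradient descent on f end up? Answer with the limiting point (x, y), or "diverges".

f is separable, so gradient descent decouples: x follows -∂f/∂x, y follows -∂f/∂y.
∂f/∂x = -9(x - 2)(x + 4); at x=1 this is 45, so x decreases.
∂f/∂y = 12(y - 4)(y - 3)(y - 1); at y=-1 this is -480, so y increases.
x converges to its nearest critical value -4 (a local min of the x-part); y converges to 1. The iterate converges to (-4, 1).

(-4, 1)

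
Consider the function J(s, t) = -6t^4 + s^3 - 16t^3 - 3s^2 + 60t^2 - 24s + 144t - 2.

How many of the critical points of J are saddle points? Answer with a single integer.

3

J separates as a function of s plus a function of t, so ∇J=0 decouples.
∂J/∂s = 3(s - 4)(s + 2) = 0 at s ∈ {-2, 4}; ∂J/∂t = -24(t - 2)(t + 1)(t + 3) = 0 at t ∈ {-3, -1, 2}.
The Hessian is diagonal: diag(J_ss, J_tt). Second derivatives: J_ss(-2)=-18, J_ss(4)=18; J_tt(-3)=-240, J_tt(-1)=144, J_tt(2)=-360.
Saddle points occur where the two diagonal entries have opposite signs: (-2, -1), (4, -3), (4, 2). Count: 3.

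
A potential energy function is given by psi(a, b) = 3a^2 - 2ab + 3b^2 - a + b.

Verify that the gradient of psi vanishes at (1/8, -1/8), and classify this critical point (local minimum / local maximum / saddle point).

∇psi = (6a - 2b - 1, -2a + 6b + 1); substituting (1/8, -1/8) gives ∇psi = (0, 0), so (1/8, -1/8) is indeed a critical point.
The Hessian of psi is constant: H = [[6, -2], [-2, 6]].
det(H) = 6·6 − (-2)² = 32.
det(H) > 0 and tr(H) = 12 > 0, so H is positive definite and the point is a local minimum.

local minimum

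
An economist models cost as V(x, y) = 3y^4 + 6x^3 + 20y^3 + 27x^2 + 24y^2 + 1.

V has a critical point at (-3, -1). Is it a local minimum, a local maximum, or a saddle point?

local maximum

The mixed partial ∂²V/∂x∂y is 0, so the Hessian at any point is diag(V_xx, V_yy) = diag(18(2x + 3), 12(3y^2 + 10y + 4)).
At (-3, -1): H = diag(-54, -36).
Both eigenvalues are negative, so H is negative definite: a local maximum.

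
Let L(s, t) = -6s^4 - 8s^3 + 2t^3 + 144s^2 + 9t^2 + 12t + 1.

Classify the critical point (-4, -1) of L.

saddle point

The mixed partial ∂²L/∂s∂t is 0, so the Hessian at any point is diag(L_ss, L_tt) = diag(24(-3s^2 - 2s + 12), 6(2t + 3)).
At (-4, -1): H = diag(-672, 6).
The eigenvalues have opposite signs, so H is indefinite: a saddle point.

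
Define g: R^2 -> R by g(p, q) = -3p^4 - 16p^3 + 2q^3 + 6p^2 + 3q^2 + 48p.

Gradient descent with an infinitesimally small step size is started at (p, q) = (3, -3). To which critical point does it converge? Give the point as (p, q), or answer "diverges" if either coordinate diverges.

g is separable, so gradient descent decouples: p follows -∂g/∂p, q follows -∂g/∂q.
∂g/∂p = -12(p - 1)(p + 1)(p + 4); at p=3 this is -672, so p increases.
∂g/∂q = 6q(q + 1); at q=-3 this is 36, so q decreases.
The p-coordinate has no critical point in that direction and runs off to infinity.

diverges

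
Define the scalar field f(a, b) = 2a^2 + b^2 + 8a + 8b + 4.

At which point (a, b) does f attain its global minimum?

f(a,b) separates as P(a) + Q(b) + 4, so its minimum is min P + min Q + 4.
P'(a) = 4a + 8 vanishes at a ∈ {-2}; Q'(b) = 2b + 8 vanishes at b ∈ {-4}.
Local minima of P (where P''>0): P(-2)=-8. Local minima of Q: Q(-4)=-16.
So the global minimum of f is P(-2) + Q(-4) + 4 = -8 − 16 + 4 = -20, attained at (-2, -4).

(-2, -4)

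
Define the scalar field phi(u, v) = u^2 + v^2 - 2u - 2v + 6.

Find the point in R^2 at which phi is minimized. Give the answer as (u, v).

(1, 1)

phi(u,v) separates as P(u) + Q(v) + 6, so its minimum is min P + min Q + 6.
P'(u) = 2u - 2 vanishes at u ∈ {1}; Q'(v) = 2v - 2 vanishes at v ∈ {1}.
Local minima of P (where P''>0): P(1)=-1. Local minima of Q: Q(1)=-1.
So the global minimum of phi is P(1) + Q(1) + 6 = -1 − 1 + 6 = 4, attained at (1, 1).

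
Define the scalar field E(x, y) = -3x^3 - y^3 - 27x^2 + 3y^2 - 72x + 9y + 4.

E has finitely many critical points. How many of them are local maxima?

E separates as a function of x plus a function of y, so ∇E=0 decouples.
∂E/∂x = -9(x + 2)(x + 4) = 0 at x ∈ {-4, -2}; ∂E/∂y = -3(y - 3)(y + 1) = 0 at y ∈ {-1, 3}.
The Hessian is diagonal: diag(E_xx, E_yy). Second derivatives: E_xx(-4)=18, E_xx(-2)=-18; E_yy(-1)=12, E_yy(3)=-12.
Local maxima occur where both diagonal entries negative: (-2, 3). Count: 1.

1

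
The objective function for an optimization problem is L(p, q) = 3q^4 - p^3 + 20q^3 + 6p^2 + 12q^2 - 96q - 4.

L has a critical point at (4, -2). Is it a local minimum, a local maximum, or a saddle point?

local maximum

The mixed partial ∂²L/∂p∂q is 0, so the Hessian at any point is diag(L_pp, L_qq) = diag(6(-p + 2), 12(3q^2 + 10q + 2)).
At (4, -2): H = diag(-12, -72).
Both eigenvalues are negative, so H is negative definite: a local maximum.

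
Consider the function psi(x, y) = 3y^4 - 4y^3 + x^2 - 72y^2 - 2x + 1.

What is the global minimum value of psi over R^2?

-640

psi(x,y) separates as P(x) + Q(y) + 1, so its minimum is min P + min Q + 1.
P'(x) = 2x - 2 vanishes at x ∈ {1}; Q'(y) = 12y(y - 4)(y + 3) vanishes at y ∈ {-3, 0, 4}.
Local minima of P (where P''>0): P(1)=-1. Local minima of Q: Q(-3)=-297, Q(4)=-640.
So the global minimum of psi is P(1) + Q(4) + 1 = -1 − 640 + 1 = -640, attained at (1, 4).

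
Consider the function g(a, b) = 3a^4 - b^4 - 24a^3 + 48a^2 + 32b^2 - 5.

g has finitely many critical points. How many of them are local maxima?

2

g separates as a function of a plus a function of b, so ∇g=0 decouples.
∂g/∂a = 12a(a - 4)(a - 2) = 0 at a ∈ {0, 2, 4}; ∂g/∂b = -4b(b - 4)(b + 4) = 0 at b ∈ {-4, 0, 4}.
The Hessian is diagonal: diag(g_aa, g_bb). Second derivatives: g_aa(0)=96, g_aa(2)=-48, g_aa(4)=96; g_bb(-4)=-128, g_bb(0)=64, g_bb(4)=-128.
Local maxima occur where both diagonal entries negative: (2, -4), (2, 4). Count: 2.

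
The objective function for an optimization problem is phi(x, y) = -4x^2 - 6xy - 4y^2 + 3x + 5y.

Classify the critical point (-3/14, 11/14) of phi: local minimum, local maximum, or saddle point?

The Hessian of phi is constant: H = [[-8, -6], [-6, -8]].
det(H) = (-8)·(-8) − (-6)² = 28.
det(H) > 0 and tr(H) = -16 < 0, so H is negative definite and the point is a local maximum.

local maximum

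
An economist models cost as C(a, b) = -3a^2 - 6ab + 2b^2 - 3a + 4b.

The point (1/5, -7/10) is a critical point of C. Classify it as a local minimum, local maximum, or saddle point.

saddle point

The Hessian of C is constant: H = [[-6, -6], [-6, 4]].
det(H) = (-6)·4 − (-6)² = -60.
Since det(H) < 0, H is indefinite and the critical point is a saddle point.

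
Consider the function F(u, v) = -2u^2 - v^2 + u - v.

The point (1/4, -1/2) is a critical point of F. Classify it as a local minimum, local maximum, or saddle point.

The Hessian of F is constant: H = [[-4, 0], [0, -2]].
det(H) = (-4)·(-2) − 0² = 8.
det(H) > 0 and tr(H) = -6 < 0, so H is negative definite and the point is a local maximum.

local maximum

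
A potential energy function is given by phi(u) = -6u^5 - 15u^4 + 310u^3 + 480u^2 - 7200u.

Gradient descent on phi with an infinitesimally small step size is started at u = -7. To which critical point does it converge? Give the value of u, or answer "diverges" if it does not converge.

phi'(u) = -30(u - 4)(u - 3)(u + 4)(u + 5), so phi'(-7) = -19800.
Gradient descent moves in the -phi' direction, i.e. u is increasing.
The nearest critical point in that direction is u = -5, where phi'' = 2160 > 0 (a local minimum). The iterate converges there.

-5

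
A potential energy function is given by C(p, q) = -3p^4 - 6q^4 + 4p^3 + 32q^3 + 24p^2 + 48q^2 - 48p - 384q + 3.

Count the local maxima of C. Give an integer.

4

C separates as a function of p plus a function of q, so ∇C=0 decouples.
∂C/∂p = -12(p - 2)(p - 1)(p + 2) = 0 at p ∈ {-2, 1, 2}; ∂C/∂q = -24(q - 4)(q - 2)(q + 2) = 0 at q ∈ {-2, 2, 4}.
The Hessian is diagonal: diag(C_pp, C_qq). Second derivatives: C_pp(-2)=-144, C_pp(1)=36, C_pp(2)=-48; C_qq(-2)=-576, C_qq(2)=192, C_qq(4)=-288.
Local maxima occur where both diagonal entries negative: (-2, -2), (-2, 4), (2, -2), (2, 4). Count: 4.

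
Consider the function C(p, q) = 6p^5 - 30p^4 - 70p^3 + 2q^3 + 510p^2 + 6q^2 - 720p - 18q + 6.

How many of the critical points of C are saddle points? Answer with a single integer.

4

C separates as a function of p plus a function of q, so ∇C=0 decouples.
∂C/∂p = 30(p - 4)(p - 2)(p - 1)(p + 3) = 0 at p ∈ {-3, 1, 2, 4}; ∂C/∂q = 6(q - 1)(q + 3) = 0 at q ∈ {-3, 1}.
The Hessian is diagonal: diag(C_pp, C_qq). Second derivatives: C_pp(-3)=-4200, C_pp(1)=360, C_pp(2)=-300, C_pp(4)=1260; C_qq(-3)=-24, C_qq(1)=24.
Saddle points occur where the two diagonal entries have opposite signs: (-3, 1), (1, -3), (2, 1), (4, -3). Count: 4.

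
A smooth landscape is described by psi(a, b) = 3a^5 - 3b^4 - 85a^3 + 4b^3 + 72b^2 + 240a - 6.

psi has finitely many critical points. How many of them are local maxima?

psi separates as a function of a plus a function of b, so ∇psi=0 decouples.
∂psi/∂a = 15(a - 4)(a - 1)(a + 1)(a + 4) = 0 at a ∈ {-4, -1, 1, 4}; ∂psi/∂b = -12b(b - 4)(b + 3) = 0 at b ∈ {-3, 0, 4}.
The Hessian is diagonal: diag(psi_aa, psi_bb). Second derivatives: psi_aa(-4)=-1800, psi_aa(-1)=450, psi_aa(1)=-450, psi_aa(4)=1800; psi_bb(-3)=-252, psi_bb(0)=144, psi_bb(4)=-336.
Local maxima occur where both diagonal entries negative: (-4, -3), (-4, 4), (1, -3), (1, 4). Count: 4.

4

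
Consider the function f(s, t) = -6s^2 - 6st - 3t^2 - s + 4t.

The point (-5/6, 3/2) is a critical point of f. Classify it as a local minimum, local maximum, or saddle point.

The Hessian of f is constant: H = [[-12, -6], [-6, -6]].
det(H) = (-12)·(-6) − (-6)² = 36.
det(H) > 0 and tr(H) = -18 < 0, so H is negative definite and the point is a local maximum.

local maximum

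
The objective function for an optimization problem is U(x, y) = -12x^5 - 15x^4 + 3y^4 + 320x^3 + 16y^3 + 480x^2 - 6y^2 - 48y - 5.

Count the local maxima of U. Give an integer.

2

U separates as a function of x plus a function of y, so ∇U=0 decouples.
∂U/∂x = -60x(x - 4)(x + 1)(x + 4) = 0 at x ∈ {-4, -1, 0, 4}; ∂U/∂y = 12(y - 1)(y + 1)(y + 4) = 0 at y ∈ {-4, -1, 1}.
The Hessian is diagonal: diag(U_xx, U_yy). Second derivatives: U_xx(-4)=5760, U_xx(-1)=-900, U_xx(0)=960, U_xx(4)=-9600; U_yy(-4)=180, U_yy(-1)=-72, U_yy(1)=120.
Local maxima occur where both diagonal entries negative: (-1, -1), (4, -1). Count: 2.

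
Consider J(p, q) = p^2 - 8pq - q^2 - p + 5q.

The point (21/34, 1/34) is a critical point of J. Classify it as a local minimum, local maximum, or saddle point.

The Hessian of J is constant: H = [[2, -8], [-8, -2]].
det(H) = 2·(-2) − (-8)² = -68.
Since det(H) < 0, H is indefinite and the critical point is a saddle point.

saddle point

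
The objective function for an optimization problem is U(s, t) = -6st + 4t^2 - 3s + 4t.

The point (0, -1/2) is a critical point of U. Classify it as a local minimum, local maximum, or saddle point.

The Hessian of U is constant: H = [[0, -6], [-6, 8]].
det(H) = 0·8 − (-6)² = -36.
Since det(H) < 0, H is indefinite and the critical point is a saddle point.

saddle point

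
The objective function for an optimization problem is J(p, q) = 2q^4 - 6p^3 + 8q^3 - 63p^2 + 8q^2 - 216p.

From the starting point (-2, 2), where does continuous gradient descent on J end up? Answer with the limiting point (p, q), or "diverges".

diverges

J is separable, so gradient descent decouples: p follows -∂J/∂p, q follows -∂J/∂q.
∂J/∂p = -18(p + 3)(p + 4); at p=-2 this is -36, so p increases.
∂J/∂q = 8q(q + 1)(q + 2); at q=2 this is 192, so q decreases.
The p-coordinate has no critical point in that direction and runs off to infinity.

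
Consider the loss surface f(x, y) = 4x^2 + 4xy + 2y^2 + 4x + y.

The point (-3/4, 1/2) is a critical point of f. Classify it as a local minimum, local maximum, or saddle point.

local minimum

The Hessian of f is constant: H = [[8, 4], [4, 4]].
det(H) = 8·4 − 4² = 16.
det(H) > 0 and tr(H) = 12 > 0, so H is positive definite and the point is a local minimum.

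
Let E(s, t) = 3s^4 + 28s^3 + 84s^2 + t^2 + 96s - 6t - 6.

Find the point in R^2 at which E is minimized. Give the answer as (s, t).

E(s,t) separates as P(s) + Q(t) − 6, so its minimum is min P + min Q − 6.
P'(s) = 12(s + 1)(s + 2)(s + 4) vanishes at s ∈ {-4, -2, -1}; Q'(t) = 2(t - 3) vanishes at t ∈ {3}.
Local minima of P (where P''>0): P(-4)=-64, P(-1)=-37. Local minima of Q: Q(3)=-9.
So the global minimum of E is P(-4) + Q(3) − 6 = -64 − 9 − 6 = -79, attained at (-4, 3).

(-4, 3)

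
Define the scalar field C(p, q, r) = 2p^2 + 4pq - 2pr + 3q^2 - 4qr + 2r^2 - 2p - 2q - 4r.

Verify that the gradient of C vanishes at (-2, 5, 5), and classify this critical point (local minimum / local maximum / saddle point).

∇C = (4p + 4q - 2r - 2, 4p + 6q - 4r - 2, -2p - 4q + 4r - 4); substituting (-2, 5, 5) gives ∇C = (0, 0, 0), so (-2, 5, 5) is indeed a critical point.
The Hessian is constant: H = [[4, 4, -2], [4, 6, -4], [-2, -4, 4]].
Leading principal minors: Δ₁ = 4, Δ₂ = 8, Δ₃ = 8.
All leading minors are positive, so H is positive definite: a local minimum.

local minimum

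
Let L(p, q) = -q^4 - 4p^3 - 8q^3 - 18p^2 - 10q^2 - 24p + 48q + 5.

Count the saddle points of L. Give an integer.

L separates as a function of p plus a function of q, so ∇L=0 decouples.
∂L/∂p = -12(p + 1)(p + 2) = 0 at p ∈ {-2, -1}; ∂L/∂q = -4(q - 1)(q + 3)(q + 4) = 0 at q ∈ {-4, -3, 1}.
The Hessian is diagonal: diag(L_pp, L_qq). Second derivatives: L_pp(-2)=12, L_pp(-1)=-12; L_qq(-4)=-20, L_qq(-3)=16, L_qq(1)=-80.
Saddle points occur where the two diagonal entries have opposite signs: (-2, -4), (-2, 1), (-1, -3). Count: 3.

3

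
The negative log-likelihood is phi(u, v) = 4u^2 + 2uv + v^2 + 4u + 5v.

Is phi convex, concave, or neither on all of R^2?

convex

phi is quadratic, so its Hessian is the constant matrix H = [[8, 2], [2, 2]].
det(H) = 12, tr(H) = 10.
det(H) > 0 and tr(H) > 0, so H is positive definite everywhere: convex.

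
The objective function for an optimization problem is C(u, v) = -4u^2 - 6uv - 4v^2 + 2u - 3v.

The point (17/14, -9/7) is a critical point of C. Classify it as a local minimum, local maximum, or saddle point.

The Hessian of C is constant: H = [[-8, -6], [-6, -8]].
det(H) = (-8)·(-8) − (-6)² = 28.
det(H) > 0 and tr(H) = -16 < 0, so H is negative definite and the point is a local maximum.

local maximum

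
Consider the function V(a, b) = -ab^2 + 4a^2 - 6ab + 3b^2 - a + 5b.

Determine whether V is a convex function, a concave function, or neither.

The term -ab^2 is cubic, so the Hessian is not constant.
∂²V/∂b² = -2a + 6, which takes both signs as a varies (negative for sufficiently large a). A diagonal entry of the Hessian changing sign means the Hessian is neither positive- nor negative-semidefinite on all of R^2.

neither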